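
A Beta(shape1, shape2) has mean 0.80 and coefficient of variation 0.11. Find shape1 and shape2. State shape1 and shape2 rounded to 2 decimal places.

σ = CV·μ = 0.11×0.80 = 0.08800, so σ² = 0.007744.
s+1 = μ(1−μ)/σ² = 0.1600/0.007744 = 20.6612, so s = shape1+shape2 = 19.6612.
shape1 = μs = 15.73, shape2 = (1−μ)s = 3.93.

shape1 = 15.73, shape2 = 3.93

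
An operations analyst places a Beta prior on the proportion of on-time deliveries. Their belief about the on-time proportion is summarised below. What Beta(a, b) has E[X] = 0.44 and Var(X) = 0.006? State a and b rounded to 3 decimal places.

Let s = a+b. The Beta variance is μ(1−μ)/(s+1).
So s+1 = μ(1−μ)/σ² = (0.44×0.56)/0.006 = 0.2464/0.006 = 41.0667, giving s = 40.0667.
Then a = μs = 0.44×40.0667 = 17.629 and b = (1−μ)s = 0.56×40.0667 = 22.437.

a = 17.629, b = 22.437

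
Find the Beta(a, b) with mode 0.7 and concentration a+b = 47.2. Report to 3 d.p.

Mode = (a−1)/(κ−2) with κ = a+b, so a−1 = 0.7·45.2 = 31.640.
a = 32.640; b = κ − a = 14.560.

a = 32.640, b = 14.560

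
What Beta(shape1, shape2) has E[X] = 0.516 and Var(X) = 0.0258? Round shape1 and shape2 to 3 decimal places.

shape1 = 4.479, shape2 = 4.201

By moment matching, shape1+shape2 = μ(1−μ)/σ² − 1 = (0.516·0.484)/0.0258 − 1 = 9.6800 − 1 = 8.6800.
Since shape1/(shape1+shape2) = μ, shape1 = 0.516·8.6800 = 4.479 and shape2 = 0.484·8.6800 = 4.201.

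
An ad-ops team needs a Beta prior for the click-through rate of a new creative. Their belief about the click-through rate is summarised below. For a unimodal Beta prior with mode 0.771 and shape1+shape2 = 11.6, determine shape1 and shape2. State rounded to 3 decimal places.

shape1 = 8.402, shape2 = 3.198

For shape1,shape2>1 the mode is (shape1−1)/(shape1+shape2−2), so shape1 = mode·(κ−2)+1 = 0.771×9.6+1 = 8.402.
And shape2 = (1−mode)·(κ−2)+1 = 0.229×9.6+1 = 3.198.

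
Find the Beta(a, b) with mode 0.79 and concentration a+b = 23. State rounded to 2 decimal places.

a = 17.59, b = 5.41

Mode = (a−1)/(κ−2) with κ = a+b, so a−1 = 0.79·21 = 16.59.
a = 17.59; b = κ − a = 5.41.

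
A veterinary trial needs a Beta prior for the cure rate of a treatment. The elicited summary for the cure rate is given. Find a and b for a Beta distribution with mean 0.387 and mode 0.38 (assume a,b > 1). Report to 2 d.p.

With s = a+b: μ = a/s and mode = (a−1)/(s−2). Eliminating a = μs,
μs − 1 = m(s−2) ⇒ s(μ−m) = 1−2m ⇒ s = 0.24/0.007 = 34.2857.
So a = μs = 13.27, b = (1−μ)s = 21.02.

a = 13.27, b = 21.02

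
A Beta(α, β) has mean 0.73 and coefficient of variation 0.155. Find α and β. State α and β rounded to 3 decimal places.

α = 10.508, β = 3.887

σ = CV·μ = 0.155×0.73 = 0.11315, so σ² = 0.012803.
s+1 = μ(1−μ)/σ² = 0.1971/0.012803 = 15.3949, so s = α+β = 14.3949.
α = μs = 10.508, β = (1−μ)s = 3.887.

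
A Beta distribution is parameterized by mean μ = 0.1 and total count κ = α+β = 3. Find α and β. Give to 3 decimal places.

α = μκ = 0.1×3 = 0.300 and β = (1−μ)κ = 0.9×3 = 2.700.

α = 0.300, β = 2.700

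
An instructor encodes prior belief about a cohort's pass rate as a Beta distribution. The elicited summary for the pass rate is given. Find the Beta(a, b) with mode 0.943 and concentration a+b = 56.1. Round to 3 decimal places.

For a,b>1 the mode is (a−1)/(a+b−2), so a = mode·(κ−2)+1 = 0.943×54.1+1 = 52.016.
And b = (1−mode)·(κ−2)+1 = 0.057×54.1+1 = 4.084.

a = 52.016, b = 4.084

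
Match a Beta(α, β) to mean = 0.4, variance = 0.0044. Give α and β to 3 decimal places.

α = 21.418, β = 32.127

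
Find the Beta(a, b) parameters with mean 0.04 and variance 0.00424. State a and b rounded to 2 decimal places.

a = 0.32, b = 7.73

Let s = a+b. The Beta variance is μ(1−μ)/(s+1).
So s+1 = μ(1−μ)/σ² = (0.04×0.96)/0.00424 = 0.0384/0.00424 = 9.0566, giving s = 8.0566.
Then a = μs = 0.04×8.0566 = 0.32 and b = (1−μ)s = 0.96×8.0566 = 7.73.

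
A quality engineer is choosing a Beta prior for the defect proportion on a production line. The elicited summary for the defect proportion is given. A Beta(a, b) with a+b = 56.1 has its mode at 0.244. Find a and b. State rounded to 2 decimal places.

a = 14.20, b = 41.90

For a,b>1 the mode is (a−1)/(a+b−2), so a = mode·(κ−2)+1 = 0.244×54.1+1 = 14.20.
And b = (1−mode)·(κ−2)+1 = 0.756×54.1+1 = 41.90.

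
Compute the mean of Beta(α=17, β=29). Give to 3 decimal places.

0.370

The Beta mean is α/(α+β) = 17/(17+29) = 0.370.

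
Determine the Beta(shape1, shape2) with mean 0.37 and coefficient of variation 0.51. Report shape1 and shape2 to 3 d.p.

shape1 = 2.052, shape2 = 3.494

σ = CV·μ = 0.51×0.37 = 0.18870, so σ² = 0.035608.
s+1 = μ(1−μ)/σ² = 0.2331/0.035608 = 6.5463, so s = shape1+shape2 = 5.5463.
shape1 = μs = 2.052, shape2 = (1−μ)s = 3.494.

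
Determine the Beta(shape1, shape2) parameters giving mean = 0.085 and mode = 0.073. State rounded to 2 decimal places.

With s = shape1+shape2: μ = shape1/s and mode = (shape1−1)/(s−2). Eliminating shape1 = μs,
μs − 1 = m(s−2) ⇒ s(μ−m) = 1−2m ⇒ s = 0.854/0.012 = 71.1667.
So shape1 = μs = 6.05, shape2 = (1−μ)s = 65.12.

shape1 = 6.05, shape2 = 65.12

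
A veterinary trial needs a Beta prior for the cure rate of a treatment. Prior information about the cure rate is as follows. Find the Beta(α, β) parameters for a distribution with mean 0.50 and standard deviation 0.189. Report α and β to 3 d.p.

α = 2.999, β = 2.999

Variance = 0.189² = 0.035721. The moment-matching identity α+β = μ(1−μ)/Var − 1 gives
α+β = 0.2500/0.035721 − 1 = 5.9987, so α = μ·5.9987 = 2.999 and β = (1−μ)·5.9987 = 2.999.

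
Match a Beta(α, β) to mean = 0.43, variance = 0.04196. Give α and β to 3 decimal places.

By moment matching, α+β = μ(1−μ)/σ² − 1 = (0.43·0.57)/0.04196 − 1 = 5.8413 − 1 = 4.8413.
Since α/(α+β) = μ, α = 0.43·4.8413 = 2.082 and β = 0.57·4.8413 = 2.760.

α = 2.082, β = 2.760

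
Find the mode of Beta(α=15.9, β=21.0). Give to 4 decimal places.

With α,β > 1, mode = (α−1)/(α+β−2) = 14.9/34.9 = 0.4269.

0.4269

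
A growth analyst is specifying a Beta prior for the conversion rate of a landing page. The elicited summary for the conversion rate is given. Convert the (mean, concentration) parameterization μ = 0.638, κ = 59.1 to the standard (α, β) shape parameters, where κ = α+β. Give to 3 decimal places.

α = 37.706, β = 21.394

α = μκ = 0.638×59.1 = 37.706 and β = (1−μ)κ = 0.362×59.1 = 21.394.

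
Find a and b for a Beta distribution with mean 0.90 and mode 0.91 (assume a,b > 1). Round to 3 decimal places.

a = 73.800, b = 8.200

Let s = a+b. Mean gives a = μs = 0.90s; mode gives (a−1)/(s−2) = 0.91.
Substituting: 0.90s − 1 = 0.91(s−2) = 0.91s − 1.82, so -0.01s = -0.82 and s = 82.0000.
Then a = 0.90×82.0000 = 73.800 and b = s−a = 8.200.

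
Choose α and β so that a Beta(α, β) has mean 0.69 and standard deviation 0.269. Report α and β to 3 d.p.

First σ² = 0.072361. Setting α = μn, β = (1−μ)n with n = α+β,
μ(1−μ)/(n+1) = 0.072361 ⇒ n+1 = 0.2139/0.072361 = 2.9560 ⇒ n = 1.9560.
Hence α = 0.69×1.9560 = 1.350, β = 0.31×1.9560 = 0.606.

α = 1.350, β = 0.606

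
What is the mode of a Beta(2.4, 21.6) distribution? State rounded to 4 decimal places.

With α,β > 1, mode = (α−1)/(α+β−2) = 1.4/22.0 = 0.0636.

0.0636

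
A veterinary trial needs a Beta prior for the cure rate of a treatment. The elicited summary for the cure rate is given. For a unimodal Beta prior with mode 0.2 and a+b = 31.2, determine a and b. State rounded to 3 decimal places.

Since the density peak of Beta(a,b) is at (a−1)/(a+b−2),
a = 1 + 0.2(31.2−2) = 6.840 and b = 31.2 − 6.840 = 24.360.

a = 6.840, b = 24.360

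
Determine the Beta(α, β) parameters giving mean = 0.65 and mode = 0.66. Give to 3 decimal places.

Let s = α+β. Mean gives α = μs = 0.65s; mode gives (α−1)/(s−2) = 0.66.
Substituting: 0.65s − 1 = 0.66(s−2) = 0.66s − 1.32, so -0.01s = -0.32 and s = 32.0000.
Then α = 0.65×32.0000 = 20.800 and β = s−α = 11.200.

α = 20.800, β = 11.200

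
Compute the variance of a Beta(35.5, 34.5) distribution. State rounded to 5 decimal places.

α+β = 70.0 and αβ = 1224.75, so Var = αβ/[(α+β)²(α+β+1)] = 1224.75/347900.000 = 0.00352.

0.00352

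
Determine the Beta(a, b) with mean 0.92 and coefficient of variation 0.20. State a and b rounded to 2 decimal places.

Var = (CV·μ)² = (0.20×0.92)² = 0.033856.
a+b = μ(1−μ)/Var − 1 = 0.0736/0.033856 − 1 = 1.1739.
Thus a = 0.92·1.1739 = 1.08 and b = 0.08·1.1739 = 0.09.

a = 1.08, b = 0.09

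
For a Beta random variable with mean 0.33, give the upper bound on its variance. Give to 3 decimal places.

For fixed mean μ the Beta variance is μ(1−μ)/(α+β+1), increasing as α+β decreases.
Its least upper bound (not attained) is μ(1−μ) = 0.33·0.67 = 0.221.

0.221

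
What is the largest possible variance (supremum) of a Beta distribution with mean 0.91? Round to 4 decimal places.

Var = μ(1−μ)/(α+β+1), which approaches μ(1−μ) as α+β → 0.
So the supremum is μ(1−μ) = 0.91×0.09 = 0.0819.

0.0819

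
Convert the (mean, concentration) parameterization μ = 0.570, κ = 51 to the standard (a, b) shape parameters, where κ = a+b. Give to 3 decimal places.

a = 29.070, b = 21.930

Split κ in proportion μ : (1−μ): a = 0.570·51 = 29.070, b = 51 − 29.070 = 21.930.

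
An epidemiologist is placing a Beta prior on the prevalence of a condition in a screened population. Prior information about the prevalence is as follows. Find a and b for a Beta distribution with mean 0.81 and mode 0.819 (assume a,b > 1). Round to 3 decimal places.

a = 57.420, b = 13.469

With s = a+b: μ = a/s and mode = (a−1)/(s−2). Eliminating a = μs,
μs − 1 = m(s−2) ⇒ s(μ−m) = 1−2m ⇒ s = -0.638/-0.009 = 70.8889.
So a = μs = 57.420, b = (1−μ)s = 13.469.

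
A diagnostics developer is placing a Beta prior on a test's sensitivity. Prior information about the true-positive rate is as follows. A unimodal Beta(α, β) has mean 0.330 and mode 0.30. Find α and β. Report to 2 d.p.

α = 4.40, β = 8.93

With s = α+β: μ = α/s and mode = (α−1)/(s−2). Eliminating α = μs,
μs − 1 = m(s−2) ⇒ s(μ−m) = 1−2m ⇒ s = 0.40/0.030 = 13.3333.
So α = μs = 4.40, β = (1−μ)s = 8.93.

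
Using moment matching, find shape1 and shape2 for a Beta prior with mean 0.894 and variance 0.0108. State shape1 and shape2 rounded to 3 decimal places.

shape1 = 6.950, shape2 = 0.824

By moment matching, shape1+shape2 = μ(1−μ)/σ² − 1 = (0.894·0.106)/0.0108 − 1 = 8.7744 − 1 = 7.7744.
Since shape1/(shape1+shape2) = μ, shape1 = 0.894·7.7744 = 6.950 and shape2 = 0.106·7.7744 = 0.824.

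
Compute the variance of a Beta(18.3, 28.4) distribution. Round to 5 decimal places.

α+β = 46.7 and αβ = 519.72, so Var = αβ/[(α+β)²(α+β+1)] = 519.72/104028.453 = 0.00500.

0.00500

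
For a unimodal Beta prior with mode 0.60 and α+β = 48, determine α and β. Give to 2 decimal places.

α = 28.60, β = 19.40

For α,β>1 the mode is (α−1)/(α+β−2), so α = mode·(κ−2)+1 = 0.60×46+1 = 28.60.
And β = (1−mode)·(κ−2)+1 = 0.40×46+1 = 19.40.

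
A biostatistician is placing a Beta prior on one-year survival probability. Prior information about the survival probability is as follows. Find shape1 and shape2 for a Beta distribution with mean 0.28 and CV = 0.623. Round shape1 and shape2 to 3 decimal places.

shape1 = 1.575, shape2 = 4.050

σ = CV·μ = 0.623×0.28 = 0.17444, so σ² = 0.030429.
s+1 = μ(1−μ)/σ² = 0.2016/0.030429 = 6.6252, so s = shape1+shape2 = 5.6252.
shape1 = μs = 1.575, shape2 = (1−μ)s = 4.050.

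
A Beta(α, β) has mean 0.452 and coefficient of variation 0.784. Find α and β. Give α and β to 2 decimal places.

α = 0.44, β = 0.53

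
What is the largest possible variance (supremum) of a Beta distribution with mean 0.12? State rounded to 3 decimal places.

For fixed mean μ the Beta variance is μ(1−μ)/(α+β+1), increasing as α+β decreases.
Its least upper bound (not attained) is μ(1−μ) = 0.12·0.88 = 0.106.

0.106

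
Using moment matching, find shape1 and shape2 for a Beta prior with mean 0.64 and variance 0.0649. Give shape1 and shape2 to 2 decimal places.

By moment matching, shape1+shape2 = μ(1−μ)/σ² − 1 = (0.64·0.36)/0.0649 − 1 = 3.5501 − 1 = 2.5501.
Since shape1/(shape1+shape2) = μ, shape1 = 0.64·2.5501 = 1.63 and shape2 = 0.36·2.5501 = 0.92.

shape1 = 1.63, shape2 = 0.92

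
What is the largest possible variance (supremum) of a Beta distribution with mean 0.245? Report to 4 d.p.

0.1850

Var = μ(1−μ)/(α+β+1), which approaches μ(1−μ) as α+β → 0.
So the supremum is μ(1−μ) = 0.245×0.755 = 0.1850.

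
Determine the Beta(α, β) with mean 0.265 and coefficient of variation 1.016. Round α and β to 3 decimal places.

Var = (CV·μ)² = (1.016×0.265)² = 0.072490.
α+β = μ(1−μ)/Var − 1 = 0.194775/0.072490 − 1 = 1.6869.
Thus α = 0.265·1.6869 = 0.447 and β = 0.735·1.6869 = 1.240.

α = 0.447, β = 1.240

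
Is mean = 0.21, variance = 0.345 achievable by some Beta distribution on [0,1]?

No

The Beta variance bound is σ² < μ(1−μ).
Here μ(1−μ) = 0.21×0.79 = 0.1659, and 0.345 ≥ 0.1659.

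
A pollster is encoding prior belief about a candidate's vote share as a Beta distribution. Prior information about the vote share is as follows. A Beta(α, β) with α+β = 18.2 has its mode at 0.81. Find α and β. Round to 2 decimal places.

α = 14.12, β = 4.08

Mode = (α−1)/(κ−2) with κ = α+β, so α−1 = 0.81·16.2 = 13.12.
α = 14.12; β = κ − α = 4.08.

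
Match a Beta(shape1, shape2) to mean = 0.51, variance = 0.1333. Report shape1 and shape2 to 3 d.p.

shape1 = 0.446, shape2 = 0.429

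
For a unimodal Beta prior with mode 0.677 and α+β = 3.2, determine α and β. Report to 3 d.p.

For α,β>1 the mode is (α−1)/(α+β−2), so α = mode·(κ−2)+1 = 0.677×1.2+1 = 1.812.
And β = (1−mode)·(κ−2)+1 = 0.323×1.2+1 = 1.388.

α = 1.812, β = 1.388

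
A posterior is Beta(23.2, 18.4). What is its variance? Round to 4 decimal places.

0.0058

Var = αβ/[(α+β)²(α+β+1)] = (23.2×18.4)/(41.6²×42.6) = 426.88/73721.856 = 0.0058.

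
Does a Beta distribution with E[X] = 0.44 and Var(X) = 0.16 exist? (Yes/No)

Yes

A Beta with mean μ has variance μ(1−μ)/(α+β+1) < μ(1−μ).
Here μ(1−μ) = 0.44×0.56 = 0.2464, and 0.16 < 0.2464.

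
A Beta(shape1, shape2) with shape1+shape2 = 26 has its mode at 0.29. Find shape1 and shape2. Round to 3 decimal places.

Mode = (shape1−1)/(κ−2) with κ = shape1+shape2, so shape1−1 = 0.29·24 = 6.960.
shape1 = 7.960; shape2 = κ − shape1 = 18.040.

shape1 = 7.960, shape2 = 18.040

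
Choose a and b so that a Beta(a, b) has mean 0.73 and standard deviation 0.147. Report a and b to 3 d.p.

a = 5.928, b = 2.193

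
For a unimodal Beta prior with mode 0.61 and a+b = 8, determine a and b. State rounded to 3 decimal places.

a = 4.660, b = 3.340

Mode = (a−1)/(κ−2) with κ = a+b, so a−1 = 0.61·6 = 3.660.
a = 4.660; b = κ − a = 3.340.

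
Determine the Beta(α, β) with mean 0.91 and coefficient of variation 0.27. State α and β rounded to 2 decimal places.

α = 0.32, β = 0.03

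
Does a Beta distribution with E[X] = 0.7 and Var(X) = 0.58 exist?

For any Beta, Var(X) < E[X]·(1−E[X]).
Here μ(1−μ) = 0.7×0.3 = 0.21, and 0.58 ≥ 0.21.

No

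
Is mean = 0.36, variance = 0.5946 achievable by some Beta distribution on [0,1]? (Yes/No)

No

For any Beta, Var(X) < E[X]·(1−E[X]).
Here μ(1−μ) = 0.36×0.64 = 0.2304, and 0.5946 ≥ 0.2304.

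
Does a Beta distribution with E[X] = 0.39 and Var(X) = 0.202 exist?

Yes

The Beta variance bound is σ² < μ(1−μ).
Here μ(1−μ) = 0.39×0.61 = 0.2379, and 0.202 < 0.2379.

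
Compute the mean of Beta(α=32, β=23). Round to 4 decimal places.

0.5818

The Beta mean is α/(α+β) = 32/(32+23) = 0.5818.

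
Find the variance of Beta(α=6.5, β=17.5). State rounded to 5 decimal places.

0.00790

Var = αβ/[(α+β)²(α+β+1)] = (6.5×17.5)/(24.0²×25.0) = 113.75/14400.000 = 0.00790.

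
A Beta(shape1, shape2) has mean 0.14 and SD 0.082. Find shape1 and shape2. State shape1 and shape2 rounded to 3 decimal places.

shape1 = 2.367, shape2 = 14.539

First σ² = 0.006724. Setting shape1 = μn, shape2 = (1−μ)n with n = shape1+shape2,
μ(1−μ)/(n+1) = 0.006724 ⇒ n+1 = 0.1204/0.006724 = 17.9060 ⇒ n = 16.9060.
Hence shape1 = 0.14×16.9060 = 2.367, shape2 = 0.86×16.9060 = 14.539.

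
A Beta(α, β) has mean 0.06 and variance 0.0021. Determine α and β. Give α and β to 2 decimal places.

α = 1.55, β = 24.31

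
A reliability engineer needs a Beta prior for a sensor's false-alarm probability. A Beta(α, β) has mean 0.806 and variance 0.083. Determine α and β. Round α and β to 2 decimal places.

α = 0.71, β = 0.17

Write ν = α+β; then α = μν and Var = μ(1−μ)/(ν+1).
ν = μ(1−μ)/Var − 1 = 0.156364/0.083 − 1 = 0.8839.
α = 0.806·0.8839 = 0.71, β = 0.194·0.8839 = 0.17.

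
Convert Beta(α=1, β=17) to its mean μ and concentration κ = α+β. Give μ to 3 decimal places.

κ = α+β = 1+17 = 18; μ = α/κ = 1/18 = 0.056.

μ = 0.056, κ = 18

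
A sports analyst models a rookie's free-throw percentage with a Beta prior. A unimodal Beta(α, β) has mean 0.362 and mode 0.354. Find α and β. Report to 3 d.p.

α = 13.213, β = 23.287

With s = α+β: μ = α/s and mode = (α−1)/(s−2). Eliminating α = μs,
μs − 1 = m(s−2) ⇒ s(μ−m) = 1−2m ⇒ s = 0.292/0.008 = 36.5000.
So α = μs = 13.213, β = (1−μ)s = 23.287.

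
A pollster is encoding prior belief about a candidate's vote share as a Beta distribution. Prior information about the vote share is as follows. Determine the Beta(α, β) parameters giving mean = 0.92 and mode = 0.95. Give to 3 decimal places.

α = 27.600, β = 2.400

Let s = α+β. Mean gives α = μs = 0.92s; mode gives (α−1)/(s−2) = 0.95.
Substituting: 0.92s − 1 = 0.95(s−2) = 0.95s − 1.90, so -0.03s = -0.90 and s = 30.0000.
Then α = 0.92×30.0000 = 27.600 and β = s−α = 2.400.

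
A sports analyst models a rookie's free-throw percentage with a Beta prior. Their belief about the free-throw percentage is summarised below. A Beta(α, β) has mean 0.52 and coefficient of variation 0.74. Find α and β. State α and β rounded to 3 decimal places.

α = 0.357, β = 0.329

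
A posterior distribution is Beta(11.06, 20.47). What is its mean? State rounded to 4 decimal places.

0.3508

The Beta mean is α/(α+β) = 11.06/(11.06+20.47) = 0.3508.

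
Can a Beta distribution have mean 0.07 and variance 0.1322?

No

The Beta variance bound is σ² < μ(1−μ).
Here μ(1−μ) = 0.07×0.93 = 0.0651, and 0.1322 ≥ 0.0651.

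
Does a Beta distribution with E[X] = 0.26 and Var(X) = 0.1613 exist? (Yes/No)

A Beta with mean μ has variance μ(1−μ)/(α+β+1) < μ(1−μ).
Here μ(1−μ) = 0.26×0.74 = 0.1924, and 0.1613 < 0.1924.

Yes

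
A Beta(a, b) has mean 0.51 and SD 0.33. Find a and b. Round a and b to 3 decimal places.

a = 0.660, b = 0.634

Variance = 0.33² = 0.1089. The moment-matching identity a+b = μ(1−μ)/Var − 1 gives
a+b = 0.2499/0.1089 − 1 = 1.2948, so a = μ·1.2948 = 0.660 and b = (1−μ)·1.2948 = 0.634.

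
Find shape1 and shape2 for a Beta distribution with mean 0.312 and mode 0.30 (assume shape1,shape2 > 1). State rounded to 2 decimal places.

shape1 = 10.40, shape2 = 22.93

Let s = shape1+shape2. Mean gives shape1 = μs = 0.312s; mode gives (shape1−1)/(s−2) = 0.30.
Substituting: 0.312s − 1 = 0.30(s−2) = 0.30s − 0.60, so 0.012s = 0.40 and s = 33.3333.
Then shape1 = 0.312×33.3333 = 10.40 and shape2 = s−shape1 = 22.93.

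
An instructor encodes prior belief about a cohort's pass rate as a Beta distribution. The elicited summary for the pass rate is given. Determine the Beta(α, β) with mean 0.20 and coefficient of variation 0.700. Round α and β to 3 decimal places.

α = 1.433, β = 5.731

σ = CV·μ = 0.700×0.20 = 0.14000, so σ² = 0.019600.
s+1 = μ(1−μ)/σ² = 0.1600/0.019600 = 8.1633, so s = α+β = 7.1633.
α = μs = 1.433, β = (1−μ)s = 5.731.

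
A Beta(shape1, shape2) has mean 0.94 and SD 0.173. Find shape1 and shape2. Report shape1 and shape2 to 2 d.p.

First σ² = 0.029929. Setting shape1 = μn, shape2 = (1−μ)n with n = shape1+shape2,
μ(1−μ)/(n+1) = 0.029929 ⇒ n+1 = 0.0564/0.029929 = 1.8845 ⇒ n = 0.8845.
Hence shape1 = 0.94×0.8845 = 0.83, shape2 = 0.06×0.8845 = 0.05.

shape1 = 0.83, shape2 = 0.05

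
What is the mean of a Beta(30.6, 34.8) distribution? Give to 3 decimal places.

0.468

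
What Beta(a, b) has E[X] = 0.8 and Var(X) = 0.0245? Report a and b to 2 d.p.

Let s = a+b. The Beta variance is μ(1−μ)/(s+1).
So s+1 = μ(1−μ)/σ² = (0.8×0.2)/0.0245 = 0.16/0.0245 = 6.5306, giving s = 5.5306.
Then a = μs = 0.8×5.5306 = 4.42 and b = (1−μ)s = 0.2×5.5306 = 1.11.

a = 4.42, b = 1.11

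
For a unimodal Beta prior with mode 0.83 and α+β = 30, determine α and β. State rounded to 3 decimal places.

Mode = (α−1)/(κ−2) with κ = α+β, so α−1 = 0.83·28 = 23.240.
α = 24.240; β = κ − α = 5.760.

α = 24.240, β = 5.760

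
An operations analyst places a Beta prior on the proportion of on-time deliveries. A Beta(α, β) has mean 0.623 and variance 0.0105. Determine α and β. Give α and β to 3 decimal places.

By moment matching, α+β = μ(1−μ)/σ² − 1 = (0.623·0.377)/0.0105 − 1 = 22.3687 − 1 = 21.3687.
Since α/(α+β) = μ, α = 0.623·21.3687 = 13.313 and β = 0.377·21.3687 = 8.056.

α = 13.313, β = 8.056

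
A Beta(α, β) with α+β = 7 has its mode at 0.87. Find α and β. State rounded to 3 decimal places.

Mode = (α−1)/(κ−2) with κ = α+β, so α−1 = 0.87·5 = 4.350.
α = 5.350; β = κ − α = 1.650.

α = 5.350, β = 1.650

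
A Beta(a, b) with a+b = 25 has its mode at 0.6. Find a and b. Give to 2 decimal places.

a = 14.80, b = 10.20

Mode = (a−1)/(κ−2) with κ = a+b, so a−1 = 0.6·23 = 13.80.
a = 14.80; b = κ − a = 10.20.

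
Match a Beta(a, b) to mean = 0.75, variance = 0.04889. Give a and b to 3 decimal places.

a = 2.126, b = 0.709

Write ν = a+b; then a = μν and Var = μ(1−μ)/(ν+1).
ν = μ(1−μ)/Var − 1 = 0.1875/0.04889 − 1 = 2.8351.
a = 0.75·2.8351 = 2.126, b = 0.25·2.8351 = 0.709.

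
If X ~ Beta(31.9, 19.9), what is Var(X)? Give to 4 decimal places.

0.0045

Var = αβ/[(α+β)²(α+β+1)] = (31.9×19.9)/(51.8²×52.8) = 634.81/141675.072 = 0.0045.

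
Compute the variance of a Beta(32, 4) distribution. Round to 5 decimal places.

0.00267

Var = αβ/[(α+β)²(α+β+1)] = (32×4)/(36²×37) = 128/47952 = 0.00267.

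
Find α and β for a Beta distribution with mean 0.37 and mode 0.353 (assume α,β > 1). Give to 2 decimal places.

α = 6.40, β = 10.90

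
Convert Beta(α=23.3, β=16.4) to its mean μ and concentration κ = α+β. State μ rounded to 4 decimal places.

μ = 0.5869, κ = 39.7

κ = α+β = 23.3+16.4 = 39.7; μ = α/κ = 23.3/39.7 = 0.5869.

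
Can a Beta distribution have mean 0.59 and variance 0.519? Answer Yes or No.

A Beta with mean μ has variance μ(1−μ)/(α+β+1) < μ(1−μ).
Here μ(1−μ) = 0.59×0.41 = 0.2419, and 0.519 ≥ 0.2419.

No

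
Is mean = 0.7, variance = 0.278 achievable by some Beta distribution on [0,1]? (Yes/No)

For any Beta, Var(X) < E[X]·(1−E[X]).
Here μ(1−μ) = 0.7×0.3 = 0.21, and 0.278 ≥ 0.21.

No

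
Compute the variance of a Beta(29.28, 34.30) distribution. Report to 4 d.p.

μ = 29.28/63.58 = 0.460522; Var = μ(1−μ)/(α+β+1) = 0.2484415/64.58 = 0.0038.

0.0038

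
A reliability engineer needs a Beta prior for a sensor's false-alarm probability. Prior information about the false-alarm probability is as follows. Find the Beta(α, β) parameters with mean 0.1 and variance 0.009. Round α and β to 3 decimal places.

By moment matching, α+β = μ(1−μ)/σ² − 1 = (0.1·0.9)/0.009 − 1 = 10.0000 − 1 = 9.0000.
Since α/(α+β) = μ, α = 0.1·9.0000 = 0.900 and β = 0.9·9.0000 = 8.100.

α = 0.900, β = 8.100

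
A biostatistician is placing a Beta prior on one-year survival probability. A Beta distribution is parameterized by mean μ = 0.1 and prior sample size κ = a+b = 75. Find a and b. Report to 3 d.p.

Split κ in proportion μ : (1−μ): a = 0.1·75 = 7.500, b = 75 − 7.500 = 67.500.

a = 7.500, b = 67.500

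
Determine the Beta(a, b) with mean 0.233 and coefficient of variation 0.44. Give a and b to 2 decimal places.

a = 3.73, b = 12.27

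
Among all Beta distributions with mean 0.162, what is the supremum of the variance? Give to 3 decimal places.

Var = μ(1−μ)/(α+β+1), which approaches μ(1−μ) as α+β → 0.
So the supremum is μ(1−μ) = 0.162×0.838 = 0.136.

0.136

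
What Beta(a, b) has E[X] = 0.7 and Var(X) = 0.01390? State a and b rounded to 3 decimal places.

a = 9.876, b = 4.232

Write ν = a+b; then a = μν and Var = μ(1−μ)/(ν+1).
ν = μ(1−μ)/Var − 1 = 0.21/0.01390 − 1 = 14.1079.
a = 0.7·14.1079 = 9.876, b = 0.3·14.1079 = 4.232.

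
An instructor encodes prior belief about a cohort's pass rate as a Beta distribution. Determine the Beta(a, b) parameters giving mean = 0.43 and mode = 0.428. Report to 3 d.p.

a = 30.960, b = 41.040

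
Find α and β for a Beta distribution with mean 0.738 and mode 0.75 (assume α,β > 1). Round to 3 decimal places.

Let s = α+β. Mean gives α = μs = 0.738s; mode gives (α−1)/(s−2) = 0.75.
Substituting: 0.738s − 1 = 0.75(s−2) = 0.75s − 1.50, so -0.012s = -0.50 and s = 41.6667.
Then α = 0.738×41.6667 = 30.750 and β = s−α = 10.917.

α = 30.750, β = 10.917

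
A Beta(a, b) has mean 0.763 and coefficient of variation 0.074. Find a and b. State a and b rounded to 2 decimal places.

a = 42.52, b = 13.21

Var = (CV·μ)² = (0.074×0.763)² = 0.003188.
a+b = μ(1−μ)/Var − 1 = 0.180831/0.003188 − 1 = 55.7232.
Thus a = 0.763·55.7232 = 42.52 and b = 0.237·55.7232 = 13.21.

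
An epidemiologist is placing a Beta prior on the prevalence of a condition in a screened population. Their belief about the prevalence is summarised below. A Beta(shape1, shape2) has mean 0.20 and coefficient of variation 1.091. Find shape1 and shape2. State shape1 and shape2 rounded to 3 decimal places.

σ = CV·μ = 1.091×0.20 = 0.21820, so σ² = 0.047611.
s+1 = μ(1−μ)/σ² = 0.1600/0.047611 = 3.3606, so s = shape1+shape2 = 2.3606.
shape1 = μs = 0.472, shape2 = (1−μ)s = 1.888.

shape1 = 0.472, shape2 = 1.888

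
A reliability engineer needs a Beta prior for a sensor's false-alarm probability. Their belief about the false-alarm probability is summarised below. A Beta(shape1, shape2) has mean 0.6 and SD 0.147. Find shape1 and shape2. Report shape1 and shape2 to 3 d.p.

Variance = 0.147² = 0.021609. The moment-matching identity shape1+shape2 = μ(1−μ)/Var − 1 gives
shape1+shape2 = 0.24/0.021609 − 1 = 10.1065, so shape1 = μ·10.1065 = 6.064 and shape2 = (1−μ)·10.1065 = 4.043.

shape1 = 6.064, shape2 = 4.043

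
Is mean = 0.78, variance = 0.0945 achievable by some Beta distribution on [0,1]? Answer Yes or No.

Yes

For any Beta, Var(X) < E[X]·(1−E[X]).
Here μ(1−μ) = 0.78×0.22 = 0.1716, and 0.0945 < 0.1716.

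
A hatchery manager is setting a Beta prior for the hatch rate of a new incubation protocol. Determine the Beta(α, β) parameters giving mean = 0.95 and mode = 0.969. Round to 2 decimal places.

Let s = α+β. Mean gives α = μs = 0.95s; mode gives (α−1)/(s−2) = 0.969.
Substituting: 0.95s − 1 = 0.969(s−2) = 0.969s − 1.938, so -0.019s = -0.938 and s = 49.3684.
Then α = 0.95×49.3684 = 46.90 and β = s−α = 2.47.

α = 46.90, β = 2.47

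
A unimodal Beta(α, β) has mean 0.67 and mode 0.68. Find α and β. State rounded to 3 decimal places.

α = 24.120, β = 11.880

With s = α+β: μ = α/s and mode = (α−1)/(s−2). Eliminating α = μs,
μs − 1 = m(s−2) ⇒ s(μ−m) = 1−2m ⇒ s = -0.36/-0.01 = 36.0000.
So α = μs = 24.120, β = (1−μ)s = 11.880.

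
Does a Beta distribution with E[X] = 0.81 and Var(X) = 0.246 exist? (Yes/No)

A Beta with mean μ has variance μ(1−μ)/(α+β+1) < μ(1−μ).
Here μ(1−μ) = 0.81×0.19 = 0.1539, and 0.246 ≥ 0.1539.

No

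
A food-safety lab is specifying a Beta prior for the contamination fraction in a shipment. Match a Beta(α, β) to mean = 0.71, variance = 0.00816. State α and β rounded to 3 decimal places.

α = 17.205, β = 7.028

By moment matching, α+β = μ(1−μ)/σ² − 1 = (0.71·0.29)/0.00816 − 1 = 25.2328 − 1 = 24.2328.
Since α/(α+β) = μ, α = 0.71·24.2328 = 17.205 and β = 0.29·24.2328 = 7.028.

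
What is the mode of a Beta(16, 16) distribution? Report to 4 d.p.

With α,β > 1, mode = (α−1)/(α+β−2) = 15/30 = 0.5000.

0.5000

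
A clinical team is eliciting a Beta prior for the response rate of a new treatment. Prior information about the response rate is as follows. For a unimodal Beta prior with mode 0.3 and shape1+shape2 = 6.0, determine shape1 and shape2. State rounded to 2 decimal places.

Mode = (shape1−1)/(κ−2) with κ = shape1+shape2, so shape1−1 = 0.3·4.0 = 1.20.
shape1 = 2.20; shape2 = κ − shape1 = 3.80.

shape1 = 2.20, shape2 = 3.80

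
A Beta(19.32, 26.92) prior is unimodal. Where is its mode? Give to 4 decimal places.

The density x^(α−1)(1−x)^(β−1) is maximised at (α−1)/(α+β−2) = 18.32/44.24 = 0.4141.

0.4141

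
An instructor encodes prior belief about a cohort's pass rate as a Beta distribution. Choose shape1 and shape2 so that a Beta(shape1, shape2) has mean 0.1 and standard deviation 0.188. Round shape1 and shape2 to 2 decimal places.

Variance = 0.188² = 0.035344. The moment-matching identity shape1+shape2 = μ(1−μ)/Var − 1 gives
shape1+shape2 = 0.09/0.035344 − 1 = 1.5464, so shape1 = μ·1.5464 = 0.15 and shape2 = (1−μ)·1.5464 = 1.39.

shape1 = 0.15, shape2 = 1.39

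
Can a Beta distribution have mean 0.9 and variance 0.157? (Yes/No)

No

For any Beta, Var(X) < E[X]·(1−E[X]).
Here μ(1−μ) = 0.9×0.1 = 0.09, and 0.157 ≥ 0.09.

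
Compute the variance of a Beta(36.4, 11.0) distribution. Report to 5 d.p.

0.00368

Var = αβ/[(α+β)²(α+β+1)] = (36.4×11.0)/(47.4²×48.4) = 400.40/108743.184 = 0.00368.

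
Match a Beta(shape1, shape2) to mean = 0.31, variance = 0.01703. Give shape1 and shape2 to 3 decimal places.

shape1 = 3.584, shape2 = 7.977

By moment matching, shape1+shape2 = μ(1−μ)/σ² − 1 = (0.31·0.69)/0.01703 − 1 = 12.5602 − 1 = 11.5602.
Since shape1/(shape1+shape2) = μ, shape1 = 0.31·11.5602 = 3.584 and shape2 = 0.69·11.5602 = 7.977.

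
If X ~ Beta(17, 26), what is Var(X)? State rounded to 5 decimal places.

0.00543

α+β = 43 and αβ = 442, so Var = αβ/[(α+β)²(α+β+1)] = 442/81356 = 0.00543.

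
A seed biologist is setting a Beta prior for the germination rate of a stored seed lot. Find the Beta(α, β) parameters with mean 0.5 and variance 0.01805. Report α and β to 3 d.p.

Write ν = α+β; then α = μν and Var = μ(1−μ)/(ν+1).
ν = μ(1−μ)/Var − 1 = 0.25/0.01805 − 1 = 12.8504.
α = 0.5·12.8504 = 6.425, β = 0.5·12.8504 = 6.425.

α = 6.425, β = 6.425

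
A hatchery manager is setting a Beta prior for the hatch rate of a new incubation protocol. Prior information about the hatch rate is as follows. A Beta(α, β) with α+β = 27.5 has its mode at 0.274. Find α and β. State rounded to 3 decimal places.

Mode = (α−1)/(κ−2) with κ = α+β, so α−1 = 0.274·25.5 = 6.987.
α = 7.987; β = κ − α = 19.513.

α = 7.987, β = 19.513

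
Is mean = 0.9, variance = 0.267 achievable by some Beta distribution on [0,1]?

No

The Beta variance bound is σ² < μ(1−μ).
Here μ(1−μ) = 0.9×0.1 = 0.09, and 0.267 ≥ 0.09.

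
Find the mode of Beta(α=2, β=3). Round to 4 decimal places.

0.3333

The density x^(α−1)(1−x)^(β−1) is maximised at (α−1)/(α+β−2) = 1/3 = 0.3333.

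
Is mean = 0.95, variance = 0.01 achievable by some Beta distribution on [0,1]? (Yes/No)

The Beta variance bound is σ² < μ(1−μ).
Here μ(1−μ) = 0.95×0.05 = 0.0475, and 0.01 < 0.0475.

Yes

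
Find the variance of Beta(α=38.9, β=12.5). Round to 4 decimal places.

0.0035

α+β = 51.4 and αβ = 486.25, so Var = αβ/[(α+β)²(α+β+1)] = 486.25/138438.704 = 0.0035.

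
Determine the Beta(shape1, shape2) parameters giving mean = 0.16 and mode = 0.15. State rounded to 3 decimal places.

With s = shape1+shape2: μ = shape1/s and mode = (shape1−1)/(s−2). Eliminating shape1 = μs,
μs − 1 = m(s−2) ⇒ s(μ−m) = 1−2m ⇒ s = 0.70/0.01 = 70.0000.
So shape1 = μs = 11.200, shape2 = (1−μ)s = 58.800.

shape1 = 11.200, shape2 = 58.800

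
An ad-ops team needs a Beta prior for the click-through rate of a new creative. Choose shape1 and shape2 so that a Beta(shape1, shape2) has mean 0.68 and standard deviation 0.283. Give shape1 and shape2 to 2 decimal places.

shape1 = 1.17, shape2 = 0.55

Variance = 0.283² = 0.080089. The moment-matching identity shape1+shape2 = μ(1−μ)/Var − 1 gives
shape1+shape2 = 0.2176/0.080089 − 1 = 1.7170, so shape1 = μ·1.7170 = 1.17 and shape2 = (1−μ)·1.7170 = 0.55.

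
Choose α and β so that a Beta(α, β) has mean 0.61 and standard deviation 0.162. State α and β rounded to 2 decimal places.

α = 4.92, β = 3.15

Variance = 0.162² = 0.026244. The moment-matching identity α+β = μ(1−μ)/Var − 1 gives
α+β = 0.2379/0.026244 − 1 = 8.0649, so α = μ·8.0649 = 4.92 and β = (1−μ)·8.0649 = 3.15.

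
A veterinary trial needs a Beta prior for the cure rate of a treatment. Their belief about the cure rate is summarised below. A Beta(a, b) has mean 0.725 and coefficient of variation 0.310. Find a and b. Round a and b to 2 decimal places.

a = 2.14, b = 0.81

Var = (CV·μ)² = (0.310×0.725)² = 0.050513.
a+b = μ(1−μ)/Var − 1 = 0.199375/0.050513 − 1 = 2.9470.
Thus a = 0.725·2.9470 = 2.14 and b = 0.275·2.9470 = 0.81.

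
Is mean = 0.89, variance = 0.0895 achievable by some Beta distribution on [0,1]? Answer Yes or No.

The Beta variance bound is σ² < μ(1−μ).
Here μ(1−μ) = 0.89×0.11 = 0.0979, and 0.0895 < 0.0979.

Yes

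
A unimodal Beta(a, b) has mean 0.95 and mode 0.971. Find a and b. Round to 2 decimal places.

With s = a+b: μ = a/s and mode = (a−1)/(s−2). Eliminating a = μs,
μs − 1 = m(s−2) ⇒ s(μ−m) = 1−2m ⇒ s = -0.942/-0.021 = 44.8571.
So a = μs = 42.61, b = (1−μ)s = 2.24.

a = 42.61, b = 2.24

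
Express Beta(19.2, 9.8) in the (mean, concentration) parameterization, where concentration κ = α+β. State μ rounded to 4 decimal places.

κ = α+β = 19.2+9.8 = 29.0; μ = α/κ = 19.2/29.0 = 0.6621.

μ = 0.6621, κ = 29.0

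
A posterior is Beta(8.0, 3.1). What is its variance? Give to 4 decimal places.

α+β = 11.1 and αβ = 24.80, so Var = αβ/[(α+β)²(α+β+1)] = 24.80/1490.841 = 0.0166.

0.0166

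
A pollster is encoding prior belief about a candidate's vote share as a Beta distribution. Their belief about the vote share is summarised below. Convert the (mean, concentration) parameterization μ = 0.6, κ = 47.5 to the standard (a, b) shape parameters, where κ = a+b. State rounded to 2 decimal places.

a = 28.50, b = 19.00

Split κ in proportion μ : (1−μ): a = 0.6·47.5 = 28.50, b = 47.5 − 28.50 = 19.00.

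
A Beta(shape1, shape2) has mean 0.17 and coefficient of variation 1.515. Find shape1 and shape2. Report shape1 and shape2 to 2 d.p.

shape1 = 0.19, shape2 = 0.94

Var = (CV·μ)² = (1.515×0.17)² = 0.066332.
shape1+shape2 = μ(1−μ)/Var − 1 = 0.1411/0.066332 − 1 = 1.1272.
Thus shape1 = 0.17·1.1272 = 0.19 and shape2 = 0.83·1.1272 = 0.94.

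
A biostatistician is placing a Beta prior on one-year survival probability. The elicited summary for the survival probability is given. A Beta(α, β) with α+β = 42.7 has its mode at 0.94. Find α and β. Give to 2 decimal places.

α = 39.26, β = 3.44

Since the density peak of Beta(α,β) is at (α−1)/(α+β−2),
α = 1 + 0.94(42.7−2) = 39.26 and β = 42.7 − 39.26 = 3.44.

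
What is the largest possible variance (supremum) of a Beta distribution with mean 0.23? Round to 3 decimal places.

0.177

Var = μ(1−μ)/(α+β+1), which approaches μ(1−μ) as α+β → 0.
So the supremum is μ(1−μ) = 0.23×0.77 = 0.177.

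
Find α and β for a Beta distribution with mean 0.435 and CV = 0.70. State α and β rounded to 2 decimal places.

α = 0.72, β = 0.93

Var = (CV·μ)² = (0.70×0.435)² = 0.092720.
α+β = μ(1−μ)/Var − 1 = 0.245775/0.092720 − 1 = 1.6507.
Thus α = 0.435·1.6507 = 0.72 and β = 0.565·1.6507 = 0.93.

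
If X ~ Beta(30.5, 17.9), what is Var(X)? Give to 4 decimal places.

0.0047

μ = 30.5/48.4 = 0.630165; Var = μ(1−μ)/(α+β+1) = 0.2330570/49.4 = 0.0047.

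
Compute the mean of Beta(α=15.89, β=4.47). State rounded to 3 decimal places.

0.780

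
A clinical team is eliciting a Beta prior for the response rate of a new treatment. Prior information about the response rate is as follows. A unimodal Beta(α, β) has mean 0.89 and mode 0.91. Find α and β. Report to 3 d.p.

Let s = α+β. Mean gives α = μs = 0.89s; mode gives (α−1)/(s−2) = 0.91.
Substituting: 0.89s − 1 = 0.91(s−2) = 0.91s − 1.82, so -0.02s = -0.82 and s = 41.0000.
Then α = 0.89×41.0000 = 36.490 and β = s−α = 4.510.

α = 36.490, β = 4.510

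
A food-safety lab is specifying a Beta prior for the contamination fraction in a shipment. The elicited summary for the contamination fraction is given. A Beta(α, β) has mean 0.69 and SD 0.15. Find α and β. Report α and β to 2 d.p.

σ² = 0.15² = 0.0225.
With s = α+β, Var = μ(1−μ)/(s+1), so s+1 = (0.69×0.31)/0.0225 = 9.5067 and s = 8.5067.
α = μs = 5.87, β = (1−μ)s = 2.64.

α = 5.87, β = 2.64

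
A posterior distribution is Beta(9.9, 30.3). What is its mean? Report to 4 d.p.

0.2463

The Beta mean is α/(α+β) = 9.9/(9.9+30.3) = 0.2463.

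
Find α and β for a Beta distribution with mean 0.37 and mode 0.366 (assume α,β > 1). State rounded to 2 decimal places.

α = 24.79, β = 42.21

Let s = α+β. Mean gives α = μs = 0.37s; mode gives (α−1)/(s−2) = 0.366.
Substituting: 0.37s − 1 = 0.366(s−2) = 0.366s − 0.732, so 0.004s = 0.268 and s = 67.0000.
Then α = 0.37×67.0000 = 24.79 and β = s−α = 42.21.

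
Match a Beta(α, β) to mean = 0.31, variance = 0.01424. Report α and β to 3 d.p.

α = 4.347, β = 9.675

Let s = α+β. The Beta variance is μ(1−μ)/(s+1).
So s+1 = μ(1−μ)/σ² = (0.31×0.69)/0.01424 = 0.2139/0.01424 = 15.0211, giving s = 14.0211.
Then α = μs = 0.31×14.0211 = 4.347 and β = (1−μ)s = 0.69×14.0211 = 9.675.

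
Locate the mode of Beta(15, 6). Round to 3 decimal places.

0.737

The density x^(α−1)(1−x)^(β−1) is maximised at (α−1)/(α+β−2) = 14/19 = 0.737.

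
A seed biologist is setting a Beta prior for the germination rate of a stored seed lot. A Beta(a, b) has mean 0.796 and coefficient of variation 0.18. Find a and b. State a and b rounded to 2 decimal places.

Var = (CV·μ)² = (0.18×0.796)² = 0.020529.
a+b = μ(1−μ)/Var − 1 = 0.162384/0.020529 − 1 = 6.9099.
Thus a = 0.796·6.9099 = 5.50 and b = 0.204·6.9099 = 1.41.

a = 5.50, b = 1.41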